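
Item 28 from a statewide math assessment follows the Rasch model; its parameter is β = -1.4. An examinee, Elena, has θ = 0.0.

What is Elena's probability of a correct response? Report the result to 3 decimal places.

0.802

P(θ) = 1 / (1 + exp(−(θ − β)))
Exponent: (0.0 − (-1.4)) = 1.4000
1/(1 + e^{-1.4000}) = 0.8022
P = 0.8022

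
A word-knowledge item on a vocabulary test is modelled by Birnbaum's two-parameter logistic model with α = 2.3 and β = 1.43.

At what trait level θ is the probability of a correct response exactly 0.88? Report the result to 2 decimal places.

P(θ) = 1 / (1 + exp(−α(θ − β)))
logit = ln(0.8800/0.1200) = 1.9924
θ = β + logit/(α) = 1.43 + 1.9924/2.3000 = 2.2963

2.30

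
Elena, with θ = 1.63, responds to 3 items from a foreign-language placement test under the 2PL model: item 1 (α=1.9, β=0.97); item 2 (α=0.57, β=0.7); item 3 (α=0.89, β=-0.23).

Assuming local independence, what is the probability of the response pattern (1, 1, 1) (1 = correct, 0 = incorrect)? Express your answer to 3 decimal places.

0.411

P(θ) = 1 / (1 + exp(−α(θ − β)))
P_1 = 1/(1+e^{-1.2540}) = 0.7780
P_2 = 1/(1+e^{-0.5301}) = 0.6295
P_3 = 1/(1+e^{-1.6554}) = 0.8396
L = P_1 × P_2 × P_3 = 0.7780 × 0.6295 × 0.8396 = 0.41120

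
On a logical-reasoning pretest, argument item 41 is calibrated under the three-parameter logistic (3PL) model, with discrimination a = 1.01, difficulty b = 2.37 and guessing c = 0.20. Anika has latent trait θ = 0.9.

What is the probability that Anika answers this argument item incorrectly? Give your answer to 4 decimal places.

0.6522

P(θ) = c + (1 − c) · 1 / (1 + exp(−a(θ − b)))
Exponent: 1.01 × (0.9 − 2.37) = -1.4847
1/(1 + e^{1.4847}) = 0.1847
P = 0.20 + 0.80 × 0.1847 = 0.3478
P(incorrect) = 1 − 0.3478 = 0.6522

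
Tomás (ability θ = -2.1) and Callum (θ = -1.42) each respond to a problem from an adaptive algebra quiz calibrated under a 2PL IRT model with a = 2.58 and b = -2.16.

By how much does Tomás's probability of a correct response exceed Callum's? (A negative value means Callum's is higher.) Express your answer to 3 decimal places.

-0.332

P(θ) = 1 / (1 + exp(−a(θ − b)))
P(Tomás) = 0.5386  [exponent 0.1548]
P(Callum) = 0.8709  [exponent 1.9092]
Difference = 0.5386 − 0.8709 = -0.3323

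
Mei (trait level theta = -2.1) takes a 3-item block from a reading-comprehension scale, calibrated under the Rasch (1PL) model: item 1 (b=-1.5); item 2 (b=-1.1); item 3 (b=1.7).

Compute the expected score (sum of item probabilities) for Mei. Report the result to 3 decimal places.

0.645

P(theta) = 1 / (1 + exp(−(theta − b)))
P_1 = 1/(1+e^{0.6000}) = 0.3543
P_2 = 1/(1+e^{1.0000}) = 0.2689
P_3 = 1/(1+e^{3.8000}) = 0.0219
E[score] = 0.3543 + 0.2689 + 0.0219 = 0.6452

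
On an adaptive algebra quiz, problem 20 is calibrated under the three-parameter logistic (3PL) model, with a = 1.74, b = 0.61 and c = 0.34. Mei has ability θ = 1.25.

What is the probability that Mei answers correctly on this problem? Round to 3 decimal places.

0.837

P(θ) = c + (1 − c) · 1 / (1 + exp(−a(θ − b)))
Exponent: 1.74 × (1.25 − 0.61) = 1.1136
1/(1 + e^{-1.1136}) = 0.7528
P = 0.34 + 0.66 × 0.7528 = 0.8368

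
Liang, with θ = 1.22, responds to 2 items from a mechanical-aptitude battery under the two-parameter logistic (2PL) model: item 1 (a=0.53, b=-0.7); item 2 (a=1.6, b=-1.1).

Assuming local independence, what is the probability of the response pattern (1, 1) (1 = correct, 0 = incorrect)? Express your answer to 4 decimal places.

0.7170

P(θ) = 1 / (1 + exp(−a(θ − b)))
P_1 = 1/(1+e^{-1.0176}) = 0.7345
P_2 = 1/(1+e^{-3.7120}) = 0.9762
L = P_1 × P_2 = 0.7345 × 0.9762 = 0.71699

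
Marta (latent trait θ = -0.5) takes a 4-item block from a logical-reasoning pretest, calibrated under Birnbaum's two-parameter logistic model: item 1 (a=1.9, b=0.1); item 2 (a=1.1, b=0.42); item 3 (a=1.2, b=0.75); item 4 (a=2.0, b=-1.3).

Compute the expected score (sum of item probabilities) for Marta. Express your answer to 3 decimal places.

P(θ) = 1 / (1 + exp(−a(θ − b)))
P_1 = 1/(1+e^{1.1400}) = 0.2423
P_2 = 1/(1+e^{1.0120}) = 0.2666
P_3 = 1/(1+e^{1.5000}) = 0.1824
P_4 = 1/(1+e^{-1.6000}) = 0.8320
E[score] = 0.2423 + 0.2666 + 0.1824 + 0.8320 = 1.5234

1.523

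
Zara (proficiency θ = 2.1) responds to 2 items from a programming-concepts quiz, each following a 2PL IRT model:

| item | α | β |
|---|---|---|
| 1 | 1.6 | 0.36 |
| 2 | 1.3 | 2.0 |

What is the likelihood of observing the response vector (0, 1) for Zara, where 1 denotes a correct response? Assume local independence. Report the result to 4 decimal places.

0.0310

P(θ) = 1 / (1 + exp(−α(θ − β)))
P_1 = 1/(1+e^{-2.7840}) = 0.9418
P_2 = 1/(1+e^{-0.1300}) = 0.5325
L = (1−P_1) × P_2 = 0.0582 × 0.5325 = 0.03099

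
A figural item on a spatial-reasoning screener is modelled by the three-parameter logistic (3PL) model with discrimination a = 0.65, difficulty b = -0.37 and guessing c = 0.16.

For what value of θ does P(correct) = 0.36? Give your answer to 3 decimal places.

-2.159

P(θ) = c + (1 − c) · 1 / (1 + exp(−a(θ − b)))
Remove guessing floor: (0.36 − 0.16)/(1 − 0.16) = 0.2381
logit = ln(0.2381/0.7619) = -1.1632
θ = b + logit/(a) = -0.37 + (-1.1632)/0.6500 = -2.1595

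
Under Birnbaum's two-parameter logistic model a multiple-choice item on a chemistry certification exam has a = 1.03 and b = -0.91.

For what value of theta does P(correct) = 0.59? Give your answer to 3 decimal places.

-0.557

P(theta) = 1 / (1 + exp(−a(theta − b)))
logit = ln(0.5900/0.4100) = 0.3640
theta = b + logit/(a) = -0.91 + 0.3640/1.0300 = -0.5566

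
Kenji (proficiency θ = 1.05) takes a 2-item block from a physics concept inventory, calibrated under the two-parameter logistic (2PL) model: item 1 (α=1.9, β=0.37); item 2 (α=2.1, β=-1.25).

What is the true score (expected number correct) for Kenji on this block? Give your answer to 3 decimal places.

P(θ) = 1 / (1 + exp(−α(θ − β)))
P_1 = 1/(1+e^{-1.2920}) = 0.7845
P_2 = 1/(1+e^{-4.8300}) = 0.9921
E[score] = 0.7845 + 0.9921 = 1.7766

1.777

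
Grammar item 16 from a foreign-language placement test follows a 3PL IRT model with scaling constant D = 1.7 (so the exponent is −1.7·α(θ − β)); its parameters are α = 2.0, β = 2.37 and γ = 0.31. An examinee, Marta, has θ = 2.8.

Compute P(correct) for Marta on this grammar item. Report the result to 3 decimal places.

0.870

P(θ) = γ + (1 − γ) · 1 / (1 + exp(−D·α(θ − β)))
Exponent: 1.7 × 2.0 × (2.8 − 2.37) = 1.4620
1/(1 + e^{-1.4620}) = 0.8118
P = 0.31 + 0.69 × 0.8118 = 0.8702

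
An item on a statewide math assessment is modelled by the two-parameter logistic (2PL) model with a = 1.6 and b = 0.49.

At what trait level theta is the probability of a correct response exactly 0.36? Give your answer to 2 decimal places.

P(theta) = 1 / (1 + exp(−a(theta − b)))
logit = ln(0.3600/0.6400) = -0.5754
theta = b + logit/(a) = 0.49 + (-0.5754)/1.6000 = 0.1304

0.13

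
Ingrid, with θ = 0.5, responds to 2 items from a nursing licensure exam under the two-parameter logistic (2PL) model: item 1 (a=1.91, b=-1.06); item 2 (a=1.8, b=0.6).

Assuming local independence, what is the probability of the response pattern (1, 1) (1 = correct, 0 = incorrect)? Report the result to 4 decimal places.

P(θ) = 1 / (1 + exp(−a(θ − b)))
P_1 = 1/(1+e^{-2.9796}) = 0.9516
P_2 = 1/(1+e^{0.1800}) = 0.4551
L = P_1 × P_2 = 0.9516 × 0.4551 = 0.43311

0.4331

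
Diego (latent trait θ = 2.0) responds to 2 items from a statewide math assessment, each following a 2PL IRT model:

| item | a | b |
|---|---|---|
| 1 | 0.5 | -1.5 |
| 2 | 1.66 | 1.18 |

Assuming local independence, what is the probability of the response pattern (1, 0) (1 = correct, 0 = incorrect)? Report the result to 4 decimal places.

P(θ) = 1 / (1 + exp(−a(θ − b)))
P_1 = 1/(1+e^{-1.7500}) = 0.8520
P_2 = 1/(1+e^{-1.3612}) = 0.7960
L = P_1 × (1−P_2) = 0.8520 × 0.2040 = 0.17384

0.1738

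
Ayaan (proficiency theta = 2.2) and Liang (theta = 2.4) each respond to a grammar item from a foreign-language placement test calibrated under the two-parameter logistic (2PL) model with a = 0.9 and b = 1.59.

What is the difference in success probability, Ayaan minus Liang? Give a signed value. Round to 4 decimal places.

P(theta) = 1 / (1 + exp(−a(theta − b)))
P(Ayaan) = 0.6339  [exponent 0.5490]
P(Liang) = 0.6746  [exponent 0.7290]
Difference = 0.6339 − 0.6746 = -0.0407

-0.0407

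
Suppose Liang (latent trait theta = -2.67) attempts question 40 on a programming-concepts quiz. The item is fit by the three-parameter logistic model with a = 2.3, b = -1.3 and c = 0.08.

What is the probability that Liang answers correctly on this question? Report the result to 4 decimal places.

P(theta) = c + (1 − c) · 1 / (1 + exp(−a(theta − b)))
Exponent: 2.3 × (-2.67 − (-1.3)) = -3.1510
1/(1 + e^{3.1510}) = 0.0411
P = 0.08 + 0.92 × 0.0411 = 0.1178

0.1178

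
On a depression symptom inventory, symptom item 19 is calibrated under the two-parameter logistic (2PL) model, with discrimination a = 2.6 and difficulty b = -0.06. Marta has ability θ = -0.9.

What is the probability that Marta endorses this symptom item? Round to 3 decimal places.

0.101

P(θ) = 1 / (1 + exp(−a(θ − b)))
Exponent: 2.6 × (-0.9 − (-0.06)) = -2.1840
1/(1 + e^{2.1840}) = 0.1012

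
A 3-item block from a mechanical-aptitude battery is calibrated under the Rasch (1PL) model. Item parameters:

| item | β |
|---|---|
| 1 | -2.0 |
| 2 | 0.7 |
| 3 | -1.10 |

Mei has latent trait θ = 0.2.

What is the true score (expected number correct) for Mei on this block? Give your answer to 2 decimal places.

P(θ) = 1 / (1 + exp(−(θ − β)))
P_1 = 1/(1+e^{-2.2000}) = 0.9002
P_2 = 1/(1+e^{0.5000}) = 0.3775
P_3 = 1/(1+e^{-1.3000}) = 0.7858
E[score] = 0.9002 + 0.3775 + 0.7858 = 2.0636

2.06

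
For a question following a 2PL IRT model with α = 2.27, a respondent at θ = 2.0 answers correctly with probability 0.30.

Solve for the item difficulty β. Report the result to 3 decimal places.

2.373

P(θ) = 1 / (1 + exp(−α(θ − β)))
logit(0.30) = ln(0.30/0.70) = -0.8473
β = θ − logit/(α) = 2.0 − (-0.8473)/2.2700 = 2.3733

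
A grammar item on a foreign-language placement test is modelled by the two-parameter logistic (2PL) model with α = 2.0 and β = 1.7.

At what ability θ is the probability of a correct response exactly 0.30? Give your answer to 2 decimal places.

1.28

P(θ) = 1 / (1 + exp(−α(θ − β)))
logit = ln(0.3000/0.7000) = -0.8473
θ = β + logit/(α) = 1.7 + (-0.8473)/2.0000 = 1.2764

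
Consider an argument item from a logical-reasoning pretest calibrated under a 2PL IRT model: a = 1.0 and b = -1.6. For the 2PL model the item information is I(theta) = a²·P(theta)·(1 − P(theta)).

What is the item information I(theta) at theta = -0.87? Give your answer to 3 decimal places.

0.219

P = 1/(1+e^{-0.7300}) = 0.6748
P(1−P) = 0.6748 × 0.3252 = 0.2194
I = a² × P(1−P) = 1.0² × 0.2194 = 0.21944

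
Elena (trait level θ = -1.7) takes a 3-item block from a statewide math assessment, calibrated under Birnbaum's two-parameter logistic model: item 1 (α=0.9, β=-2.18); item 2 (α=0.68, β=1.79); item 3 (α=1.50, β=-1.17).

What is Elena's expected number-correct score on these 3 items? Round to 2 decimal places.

1.00

P(θ) = 1 / (1 + exp(−α(θ − β)))
P_1 = 1/(1+e^{-0.4320}) = 0.6064
P_2 = 1/(1+e^{2.3732}) = 0.0852
P_3 = 1/(1+e^{0.7950}) = 0.3111
E[score] = 0.6064 + 0.0852 + 0.3111 = 1.0027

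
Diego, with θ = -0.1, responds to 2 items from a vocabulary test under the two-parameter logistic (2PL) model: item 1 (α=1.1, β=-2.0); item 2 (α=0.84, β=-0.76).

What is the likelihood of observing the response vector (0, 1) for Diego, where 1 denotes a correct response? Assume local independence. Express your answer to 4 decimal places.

0.0699

P(θ) = 1 / (1 + exp(−α(θ − β)))
P_1 = 1/(1+e^{-2.0900}) = 0.8899
P_2 = 1/(1+e^{-0.5544}) = 0.6352
L = (1−P_1) × P_2 = 0.1101 × 0.6352 = 0.06991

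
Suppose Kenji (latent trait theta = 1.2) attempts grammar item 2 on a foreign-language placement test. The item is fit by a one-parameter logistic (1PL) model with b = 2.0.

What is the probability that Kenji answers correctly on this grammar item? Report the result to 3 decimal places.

P(theta) = 1 / (1 + exp(−(theta − b)))
Exponent: (1.2 − 2.0) = -0.8000
1/(1 + e^{0.8000}) = 0.3100
P = 0.3100

0.310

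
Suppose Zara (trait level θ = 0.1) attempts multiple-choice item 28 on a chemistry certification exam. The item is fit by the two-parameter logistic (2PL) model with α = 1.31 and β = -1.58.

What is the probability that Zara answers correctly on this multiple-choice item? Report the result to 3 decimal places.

0.900

P(θ) = 1 / (1 + exp(−α(θ − β)))
Exponent: 1.31 × (0.1 − (-1.58)) = 2.2008
1/(1 + e^{-2.2008}) = 0.9003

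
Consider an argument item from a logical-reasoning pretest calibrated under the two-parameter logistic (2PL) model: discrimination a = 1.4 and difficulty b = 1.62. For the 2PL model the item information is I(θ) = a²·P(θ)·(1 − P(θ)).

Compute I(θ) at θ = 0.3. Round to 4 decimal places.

0.2305

P = 1/(1+e^{1.8480}) = 0.1361
P(1−P) = 0.1361 × 0.8639 = 0.1176
I = a² × P(1−P) = 1.4² × 0.1176 = 0.23046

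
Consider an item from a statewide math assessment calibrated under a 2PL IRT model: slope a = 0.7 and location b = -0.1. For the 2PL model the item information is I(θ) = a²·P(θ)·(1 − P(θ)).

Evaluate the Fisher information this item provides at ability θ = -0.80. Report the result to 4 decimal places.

0.1154

P = 1/(1+e^{0.4900}) = 0.3799
P(1−P) = 0.3799 × 0.6201 = 0.2356
I = a² × P(1−P) = 0.7² × 0.2356 = 0.11543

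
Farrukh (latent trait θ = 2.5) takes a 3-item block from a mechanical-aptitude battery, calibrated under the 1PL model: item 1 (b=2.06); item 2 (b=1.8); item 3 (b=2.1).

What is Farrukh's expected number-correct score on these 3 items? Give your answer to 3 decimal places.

P(θ) = 1 / (1 + exp(−(θ − b)))
P_1 = 1/(1+e^{-0.4400}) = 0.6083
P_2 = 1/(1+e^{-0.7000}) = 0.6682
P_3 = 1/(1+e^{-0.4000}) = 0.5987
E[score] = 0.6083 + 0.6682 + 0.5987 = 1.8751

1.875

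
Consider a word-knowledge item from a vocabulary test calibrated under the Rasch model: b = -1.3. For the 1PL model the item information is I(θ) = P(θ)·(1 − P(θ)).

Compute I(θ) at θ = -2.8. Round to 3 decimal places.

0.149

P = 1/(1+e^{1.5000}) = 0.1824
P(1−P) = 0.1824 × 0.8176 = 0.1491
I = P(1−P) = 0.14915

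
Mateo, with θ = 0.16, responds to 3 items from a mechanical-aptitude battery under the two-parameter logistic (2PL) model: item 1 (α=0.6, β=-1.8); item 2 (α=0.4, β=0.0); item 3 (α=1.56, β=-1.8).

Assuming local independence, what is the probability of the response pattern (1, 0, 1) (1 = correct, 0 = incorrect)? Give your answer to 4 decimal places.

0.3533

P(θ) = 1 / (1 + exp(−α(θ − β)))
P_1 = 1/(1+e^{-1.1760}) = 0.7642
P_2 = 1/(1+e^{-0.0640}) = 0.5160
P_3 = 1/(1+e^{-3.0576}) = 0.9551
L = P_1 × (1−P_2) × P_3 = 0.7642 × 0.4840 × 0.9551 = 0.35329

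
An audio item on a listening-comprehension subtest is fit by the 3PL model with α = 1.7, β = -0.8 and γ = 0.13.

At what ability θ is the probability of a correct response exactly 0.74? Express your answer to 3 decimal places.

-0.298

P(θ) = γ + (1 − γ) · 1 / (1 + exp(−α(θ − β)))
Remove guessing floor: (0.74 − 0.13)/(1 − 0.13) = 0.7011
logit = ln(0.7011/0.2989) = 0.8528
θ = β + logit/(α) = -0.8 + 0.8528/1.7000 = -0.2984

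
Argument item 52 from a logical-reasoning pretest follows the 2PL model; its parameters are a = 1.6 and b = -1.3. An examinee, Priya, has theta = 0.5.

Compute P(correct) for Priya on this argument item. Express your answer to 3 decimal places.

P(theta) = 1 / (1 + exp(−a(theta − b)))
Exponent: 1.6 × (0.5 − (-1.3)) = 2.8800
1/(1 + e^{-2.8800}) = 0.9468

0.947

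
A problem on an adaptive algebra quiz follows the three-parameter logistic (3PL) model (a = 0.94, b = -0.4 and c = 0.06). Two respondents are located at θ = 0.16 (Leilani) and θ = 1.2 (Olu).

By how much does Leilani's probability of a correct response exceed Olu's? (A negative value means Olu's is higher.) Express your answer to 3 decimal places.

-0.178

P(θ) = c + (1 − c) · 1 / (1 + exp(−a(θ − b)))
P(Leilani) = 0.6509  [exponent 0.5264]
P(Olu) = 0.8291  [exponent 1.5040]
Difference = 0.6509 − 0.8291 = -0.1782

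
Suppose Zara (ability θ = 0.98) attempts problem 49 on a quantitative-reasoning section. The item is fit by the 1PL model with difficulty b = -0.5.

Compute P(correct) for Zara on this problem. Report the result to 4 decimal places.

P(θ) = 1 / (1 + exp(−(θ − b)))
Exponent: (0.98 − (-0.5)) = 1.4800
1/(1 + e^{-1.4800}) = 0.8146
P = 0.8146

0.8146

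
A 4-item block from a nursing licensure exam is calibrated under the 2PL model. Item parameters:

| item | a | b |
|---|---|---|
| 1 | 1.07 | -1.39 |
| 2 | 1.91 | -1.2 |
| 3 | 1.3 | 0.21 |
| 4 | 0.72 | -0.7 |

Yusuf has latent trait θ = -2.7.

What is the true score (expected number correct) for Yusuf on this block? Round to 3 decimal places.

P(θ) = 1 / (1 + exp(−a(θ − b)))
P_1 = 1/(1+e^{1.4017}) = 0.1975
P_2 = 1/(1+e^{2.8650}) = 0.0539
P_3 = 1/(1+e^{3.7830}) = 0.0222
P_4 = 1/(1+e^{1.4400}) = 0.1915
E[score] = 0.1975 + 0.0539 + 0.0222 + 0.1915 = 0.4653

0.465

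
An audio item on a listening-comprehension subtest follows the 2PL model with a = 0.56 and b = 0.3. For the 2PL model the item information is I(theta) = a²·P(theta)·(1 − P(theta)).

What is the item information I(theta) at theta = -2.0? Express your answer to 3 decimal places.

0.053

P = 1/(1+e^{1.2880}) = 0.2162
P(1−P) = 0.2162 × 0.7838 = 0.1695
I = a² × P(1−P) = 0.56² × 0.1695 = 0.05314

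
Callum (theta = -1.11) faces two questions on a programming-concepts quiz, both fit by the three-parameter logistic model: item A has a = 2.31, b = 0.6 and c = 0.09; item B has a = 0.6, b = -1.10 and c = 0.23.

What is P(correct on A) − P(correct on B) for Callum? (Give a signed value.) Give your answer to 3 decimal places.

-0.507

P(theta) = c + (1 − c) · 1 / (1 + exp(−a(theta − b)))
P_A = 0.1072
P_B = 0.6138
P_A − P_B = -0.5067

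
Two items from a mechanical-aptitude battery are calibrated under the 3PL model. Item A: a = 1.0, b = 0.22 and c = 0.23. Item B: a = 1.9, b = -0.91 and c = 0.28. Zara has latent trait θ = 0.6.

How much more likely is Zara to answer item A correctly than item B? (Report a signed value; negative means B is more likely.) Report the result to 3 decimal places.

-0.274

P(θ) = c + (1 − c) · 1 / (1 + exp(−a(θ − b)))
P_A = 0.6873
P_B = 0.9613
P_A − P_B = -0.2740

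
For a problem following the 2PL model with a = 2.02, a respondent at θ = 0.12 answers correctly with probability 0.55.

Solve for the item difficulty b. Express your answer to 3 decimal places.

P(θ) = 1 / (1 + exp(−a(θ − b)))
logit(0.55) = ln(0.55/0.45) = 0.2007
b = θ − logit/(a) = 0.12 − 0.2007/2.0200 = 0.0207

0.021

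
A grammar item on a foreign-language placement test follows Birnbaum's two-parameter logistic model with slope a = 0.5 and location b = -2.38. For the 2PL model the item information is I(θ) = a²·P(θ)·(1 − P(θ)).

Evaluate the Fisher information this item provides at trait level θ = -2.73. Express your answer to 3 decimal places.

P = 1/(1+e^{0.1750}) = 0.4564
P(1−P) = 0.4564 × 0.5436 = 0.2481
I = a² × P(1−P) = 0.5² × 0.2481 = 0.06202

0.062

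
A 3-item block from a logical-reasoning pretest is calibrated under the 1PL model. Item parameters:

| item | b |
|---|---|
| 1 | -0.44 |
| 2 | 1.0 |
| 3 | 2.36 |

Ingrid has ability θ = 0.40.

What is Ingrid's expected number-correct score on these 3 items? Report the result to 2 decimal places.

1.18

P(θ) = 1 / (1 + exp(−(θ − b)))
P_1 = 1/(1+e^{-0.8400}) = 0.6985
P_2 = 1/(1+e^{0.6000}) = 0.3543
P_3 = 1/(1+e^{1.9600}) = 0.1235
E[score] = 0.6985 + 0.3543 + 0.1235 = 1.1763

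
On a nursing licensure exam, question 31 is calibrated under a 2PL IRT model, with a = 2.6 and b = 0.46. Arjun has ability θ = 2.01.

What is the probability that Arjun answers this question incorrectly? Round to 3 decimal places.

0.017

P(θ) = 1 / (1 + exp(−a(θ − b)))
Exponent: 2.6 × (2.01 − 0.46) = 4.0300
1/(1 + e^{-4.0300}) = 0.9825
P(incorrect) = 1 − 0.9825 = 0.0175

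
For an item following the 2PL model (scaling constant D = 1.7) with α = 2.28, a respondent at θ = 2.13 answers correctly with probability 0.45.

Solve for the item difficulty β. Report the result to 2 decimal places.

2.18

P(θ) = 1 / (1 + exp(−D·α(θ − β)))
logit(0.45) = ln(0.45/0.55) = -0.2007
β = θ − logit/(1.7·α) = 2.13 − (-0.2007)/3.8760 = 2.1818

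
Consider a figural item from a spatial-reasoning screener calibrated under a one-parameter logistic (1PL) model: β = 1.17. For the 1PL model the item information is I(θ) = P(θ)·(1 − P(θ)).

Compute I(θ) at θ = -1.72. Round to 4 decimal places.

0.0499

P = 1/(1+e^{2.8900}) = 0.0527
P(1−P) = 0.0527 × 0.9473 = 0.0499
I = P(1−P) = 0.04988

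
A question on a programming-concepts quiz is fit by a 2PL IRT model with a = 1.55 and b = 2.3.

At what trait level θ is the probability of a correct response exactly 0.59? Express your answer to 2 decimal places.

2.53

P(θ) = 1 / (1 + exp(−a(θ − b)))
logit = ln(0.5900/0.4100) = 0.3640
θ = b + logit/(a) = 2.3 + 0.3640/1.5500 = 2.5348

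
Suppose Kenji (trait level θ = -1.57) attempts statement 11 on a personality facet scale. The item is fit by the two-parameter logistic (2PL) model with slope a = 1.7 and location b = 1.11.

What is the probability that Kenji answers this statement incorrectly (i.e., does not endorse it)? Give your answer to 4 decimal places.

0.9896

P(θ) = 1 / (1 + exp(−a(θ − b)))
Exponent: 1.7 × (-1.57 − 1.11) = -4.5560
1/(1 + e^{4.5560}) = 0.0104
P(incorrect) = 1 − 0.0104 = 0.9896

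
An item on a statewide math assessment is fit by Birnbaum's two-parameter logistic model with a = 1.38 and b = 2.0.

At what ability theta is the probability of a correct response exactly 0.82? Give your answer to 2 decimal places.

3.10

P(theta) = 1 / (1 + exp(−a(theta − b)))
logit = ln(0.8200/0.1800) = 1.5163
theta = b + logit/(a) = 2.0 + 1.5163/1.3800 = 3.0988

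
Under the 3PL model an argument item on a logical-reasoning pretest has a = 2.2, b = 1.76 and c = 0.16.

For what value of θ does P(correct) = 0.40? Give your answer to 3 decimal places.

1.344

P(θ) = c + (1 − c) · 1 / (1 + exp(−a(θ − b)))
Remove guessing floor: (0.40 − 0.16)/(1 − 0.16) = 0.2857
logit = ln(0.2857/0.7143) = -0.9163
θ = b + logit/(a) = 1.76 + (-0.9163)/2.2000 = 1.3435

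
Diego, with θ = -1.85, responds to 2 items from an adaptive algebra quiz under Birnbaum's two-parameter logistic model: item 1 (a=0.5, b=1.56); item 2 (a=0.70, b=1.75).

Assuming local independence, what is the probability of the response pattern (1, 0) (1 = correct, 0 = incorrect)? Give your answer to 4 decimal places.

P(θ) = 1 / (1 + exp(−a(θ − b)))
P_1 = 1/(1+e^{1.7050}) = 0.1538
P_2 = 1/(1+e^{2.5200}) = 0.0745
L = P_1 × (1−P_2) = 0.1538 × 0.9255 = 0.14236

0.1424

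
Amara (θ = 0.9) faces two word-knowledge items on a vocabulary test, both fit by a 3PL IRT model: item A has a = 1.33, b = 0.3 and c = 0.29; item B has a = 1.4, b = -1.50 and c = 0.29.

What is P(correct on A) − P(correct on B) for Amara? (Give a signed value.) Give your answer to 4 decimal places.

P(θ) = c + (1 − c) · 1 / (1 + exp(−a(θ − b)))
P_A = 0.7796
P_B = 0.9762
P_A − P_B = -0.1966

-0.1966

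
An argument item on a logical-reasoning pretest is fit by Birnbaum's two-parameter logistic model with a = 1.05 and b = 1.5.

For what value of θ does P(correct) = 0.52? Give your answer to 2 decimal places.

P(θ) = 1 / (1 + exp(−a(θ − b)))
logit = ln(0.5200/0.4800) = 0.0800
θ = b + logit/(a) = 1.5 + 0.0800/1.0500 = 1.5762

1.58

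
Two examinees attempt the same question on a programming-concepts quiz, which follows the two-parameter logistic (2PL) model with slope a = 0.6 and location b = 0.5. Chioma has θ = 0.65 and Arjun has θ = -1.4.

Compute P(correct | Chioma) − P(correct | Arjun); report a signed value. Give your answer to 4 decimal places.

P(θ) = 1 / (1 + exp(−a(θ − b)))
P(Chioma) = 0.5225  [exponent 0.0900]
P(Arjun) = 0.2423  [exponent -1.1400]
Difference = 0.5225 − 0.2423 = 0.2802

0.2802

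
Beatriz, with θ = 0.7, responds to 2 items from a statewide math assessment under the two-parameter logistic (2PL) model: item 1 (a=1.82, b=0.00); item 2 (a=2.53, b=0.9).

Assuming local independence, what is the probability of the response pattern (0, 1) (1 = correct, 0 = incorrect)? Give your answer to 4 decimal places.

0.0822

P(θ) = 1 / (1 + exp(−a(θ − b)))
P_1 = 1/(1+e^{-1.2740}) = 0.7814
P_2 = 1/(1+e^{0.5060}) = 0.3761
L = (1−P_1) × P_2 = 0.2186 × 0.3761 = 0.08221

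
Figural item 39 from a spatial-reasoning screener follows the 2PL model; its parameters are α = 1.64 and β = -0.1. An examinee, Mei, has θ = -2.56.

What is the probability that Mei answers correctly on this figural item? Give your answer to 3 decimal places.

0.017

P(θ) = 1 / (1 + exp(−α(θ − β)))
Exponent: 1.64 × (-2.56 − (-0.1)) = -4.0344
1/(1 + e^{4.0344}) = 0.0174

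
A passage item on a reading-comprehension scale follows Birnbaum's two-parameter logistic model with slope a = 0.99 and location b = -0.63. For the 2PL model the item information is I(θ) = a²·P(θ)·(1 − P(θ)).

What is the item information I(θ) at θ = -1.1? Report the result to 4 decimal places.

P = 1/(1+e^{0.4653}) = 0.3857
P(1−P) = 0.3857 × 0.6143 = 0.2369
I = a² × P(1−P) = 0.99² × 0.2369 = 0.23223

0.2322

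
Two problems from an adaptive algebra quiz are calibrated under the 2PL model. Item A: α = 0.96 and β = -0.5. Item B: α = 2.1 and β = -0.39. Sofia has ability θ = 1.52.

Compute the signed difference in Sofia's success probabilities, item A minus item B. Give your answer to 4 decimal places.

-0.1079

P(θ) = 1 / (1 + exp(−α(θ − β)))
P_A = 0.8743
P_B = 0.9822
P_A − P_B = -0.1079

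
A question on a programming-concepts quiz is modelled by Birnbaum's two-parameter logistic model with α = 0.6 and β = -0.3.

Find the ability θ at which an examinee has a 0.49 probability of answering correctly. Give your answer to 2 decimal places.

-0.37

P(θ) = 1 / (1 + exp(−α(θ − β)))
logit = ln(0.4900/0.5100) = -0.0400
θ = β + logit/(α) = -0.3 + (-0.0400)/0.6000 = -0.3667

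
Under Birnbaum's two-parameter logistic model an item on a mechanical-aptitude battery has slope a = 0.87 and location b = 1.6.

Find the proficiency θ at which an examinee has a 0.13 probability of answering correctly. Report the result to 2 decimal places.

-0.59

P(θ) = 1 / (1 + exp(−a(θ − b)))
logit = ln(0.1300/0.8700) = -1.9010
θ = b + logit/(a) = 1.6 + (-1.9010)/0.8700 = -0.5850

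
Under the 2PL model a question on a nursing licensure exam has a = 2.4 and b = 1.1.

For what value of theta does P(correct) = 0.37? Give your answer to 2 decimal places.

0.88

P(theta) = 1 / (1 + exp(−a(theta − b)))
logit = ln(0.3700/0.6300) = -0.5322
theta = b + logit/(a) = 1.1 + (-0.5322)/2.4000 = 0.8782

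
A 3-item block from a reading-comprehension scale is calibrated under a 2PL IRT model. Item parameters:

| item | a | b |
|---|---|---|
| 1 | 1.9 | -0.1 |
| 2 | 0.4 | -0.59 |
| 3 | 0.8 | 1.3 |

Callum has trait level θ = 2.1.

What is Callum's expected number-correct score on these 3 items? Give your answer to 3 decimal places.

2.385

P(θ) = 1 / (1 + exp(−a(θ − b)))
P_1 = 1/(1+e^{-4.1800}) = 0.9849
P_2 = 1/(1+e^{-1.0760}) = 0.7457
P_3 = 1/(1+e^{-0.6400}) = 0.6548
E[score] = 0.9849 + 0.7457 + 0.6548 = 2.3854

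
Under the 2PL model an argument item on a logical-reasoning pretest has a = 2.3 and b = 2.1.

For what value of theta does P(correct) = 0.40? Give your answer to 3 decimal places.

P(theta) = 1 / (1 + exp(−a(theta − b)))
logit = ln(0.4000/0.6000) = -0.4055
theta = b + logit/(a) = 2.1 + (-0.4055)/2.3000 = 1.9237

1.924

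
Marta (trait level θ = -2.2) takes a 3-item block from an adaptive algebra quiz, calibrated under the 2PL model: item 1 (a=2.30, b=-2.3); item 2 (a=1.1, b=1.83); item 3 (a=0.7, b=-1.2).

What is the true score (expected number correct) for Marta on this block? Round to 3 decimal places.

P(θ) = 1 / (1 + exp(−a(θ − b)))
P_1 = 1/(1+e^{-0.2300}) = 0.5572
P_2 = 1/(1+e^{4.4330}) = 0.0117
P_3 = 1/(1+e^{0.7000}) = 0.3318
E[score] = 0.5572 + 0.0117 + 0.3318 = 0.9008

0.901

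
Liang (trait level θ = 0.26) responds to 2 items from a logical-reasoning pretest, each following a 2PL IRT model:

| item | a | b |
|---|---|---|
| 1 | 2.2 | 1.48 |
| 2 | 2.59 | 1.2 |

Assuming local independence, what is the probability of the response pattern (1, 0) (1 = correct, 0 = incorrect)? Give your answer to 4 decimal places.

0.0588

P(θ) = 1 / (1 + exp(−a(θ − b)))
P_1 = 1/(1+e^{2.6840}) = 0.0639
P_2 = 1/(1+e^{2.4346}) = 0.0806
L = P_1 × (1−P_2) = 0.0639 × 0.9194 = 0.05877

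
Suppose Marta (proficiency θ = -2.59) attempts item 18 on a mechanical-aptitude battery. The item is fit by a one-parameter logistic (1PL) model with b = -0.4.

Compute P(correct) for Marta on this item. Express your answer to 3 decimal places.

P(θ) = 1 / (1 + exp(−(θ − b)))
Exponent: (-2.59 − (-0.4)) = -2.1900
1/(1 + e^{2.1900}) = 0.1007
P = 0.1007

0.101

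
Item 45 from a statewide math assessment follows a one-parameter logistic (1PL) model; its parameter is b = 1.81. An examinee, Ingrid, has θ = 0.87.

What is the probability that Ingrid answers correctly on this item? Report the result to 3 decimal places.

0.281

P(θ) = 1 / (1 + exp(−(θ − b)))
Exponent: (0.87 − 1.81) = -0.9400
1/(1 + e^{0.9400}) = 0.2809
P = 0.2809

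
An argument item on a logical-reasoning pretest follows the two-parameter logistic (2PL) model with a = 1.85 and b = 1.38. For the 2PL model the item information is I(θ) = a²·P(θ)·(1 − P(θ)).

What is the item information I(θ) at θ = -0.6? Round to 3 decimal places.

0.083

P = 1/(1+e^{3.6630}) = 0.0250
P(1−P) = 0.0250 × 0.9750 = 0.0244
I = a² × P(1−P) = 1.85² × 0.0244 = 0.08347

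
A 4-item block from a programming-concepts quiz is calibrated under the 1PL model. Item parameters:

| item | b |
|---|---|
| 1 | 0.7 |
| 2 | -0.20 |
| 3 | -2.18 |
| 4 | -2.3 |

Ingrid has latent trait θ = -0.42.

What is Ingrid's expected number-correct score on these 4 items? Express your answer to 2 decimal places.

2.41

P(θ) = 1 / (1 + exp(−(θ − b)))
P_1 = 1/(1+e^{1.1200}) = 0.2460
P_2 = 1/(1+e^{0.2200}) = 0.4452
P_3 = 1/(1+e^{-1.7600}) = 0.8532
P_4 = 1/(1+e^{-1.8800}) = 0.8676
E[score] = 0.2460 + 0.4452 + 0.8532 + 0.8676 = 2.4121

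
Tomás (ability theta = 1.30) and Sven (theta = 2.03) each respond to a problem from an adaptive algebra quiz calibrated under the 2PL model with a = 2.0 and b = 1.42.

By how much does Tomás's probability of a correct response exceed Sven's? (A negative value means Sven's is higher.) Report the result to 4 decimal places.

-0.3318

P(theta) = 1 / (1 + exp(−a(theta − b)))
P(Tomás) = 0.4403  [exponent -0.2400]
P(Sven) = 0.7721  [exponent 1.2200]
Difference = 0.4403 − 0.7721 = -0.3318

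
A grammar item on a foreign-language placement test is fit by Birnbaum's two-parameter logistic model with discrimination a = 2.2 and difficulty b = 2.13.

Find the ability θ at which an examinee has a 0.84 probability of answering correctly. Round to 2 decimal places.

P(θ) = 1 / (1 + exp(−a(θ − b)))
logit = ln(0.8400/0.1600) = 1.6582
θ = b + logit/(a) = 2.13 + 1.6582/2.2000 = 2.8837

2.88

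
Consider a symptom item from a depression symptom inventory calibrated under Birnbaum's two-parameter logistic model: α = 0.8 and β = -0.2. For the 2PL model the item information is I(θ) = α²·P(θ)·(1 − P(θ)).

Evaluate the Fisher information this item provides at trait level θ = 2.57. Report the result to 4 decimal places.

P = 1/(1+e^{-2.2160}) = 0.9017
P(1−P) = 0.9017 × 0.0983 = 0.0887
I = α² × P(1−P) = 0.8² × 0.0887 = 0.05674

0.0567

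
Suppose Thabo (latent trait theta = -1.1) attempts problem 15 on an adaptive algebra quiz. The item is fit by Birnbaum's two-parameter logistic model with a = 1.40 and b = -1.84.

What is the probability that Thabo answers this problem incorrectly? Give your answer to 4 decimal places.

P(theta) = 1 / (1 + exp(−a(theta − b)))
Exponent: 1.40 × (-1.1 − (-1.84)) = 1.0360
1/(1 + e^{-1.0360}) = 0.7381
P(incorrect) = 1 − 0.7381 = 0.2619

0.2619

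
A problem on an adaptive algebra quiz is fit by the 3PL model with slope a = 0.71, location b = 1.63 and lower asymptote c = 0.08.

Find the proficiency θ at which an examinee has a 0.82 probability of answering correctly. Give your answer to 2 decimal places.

3.62

P(θ) = c + (1 − c) · 1 / (1 + exp(−a(θ − b)))
Remove guessing floor: (0.82 − 0.08)/(1 − 0.08) = 0.8043
logit = ln(0.8043/0.1957) = 1.4137
θ = b + logit/(a) = 1.63 + 1.4137/0.7100 = 3.6211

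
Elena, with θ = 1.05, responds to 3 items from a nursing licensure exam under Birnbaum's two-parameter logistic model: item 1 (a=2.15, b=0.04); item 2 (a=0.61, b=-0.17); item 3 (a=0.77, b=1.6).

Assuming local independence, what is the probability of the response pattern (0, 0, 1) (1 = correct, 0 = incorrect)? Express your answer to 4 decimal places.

P(θ) = 1 / (1 + exp(−a(θ − b)))
P_1 = 1/(1+e^{-2.1715}) = 0.8977
P_2 = 1/(1+e^{-0.7442}) = 0.6779
P_3 = 1/(1+e^{0.4235}) = 0.3957
L = (1−P_1) × (1−P_2) × P_3 = 0.1023 × 0.3221 × 0.3957 = 0.01304

0.0130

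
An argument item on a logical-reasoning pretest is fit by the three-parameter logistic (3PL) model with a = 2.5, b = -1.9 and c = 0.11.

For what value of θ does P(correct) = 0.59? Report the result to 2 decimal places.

-1.84

P(θ) = c + (1 − c) · 1 / (1 + exp(−a(θ − b)))
Remove guessing floor: (0.59 − 0.11)/(1 − 0.11) = 0.5393
logit = ln(0.5393/0.4607) = 0.1576
θ = b + logit/(a) = -1.9 + 0.1576/2.5000 = -1.8369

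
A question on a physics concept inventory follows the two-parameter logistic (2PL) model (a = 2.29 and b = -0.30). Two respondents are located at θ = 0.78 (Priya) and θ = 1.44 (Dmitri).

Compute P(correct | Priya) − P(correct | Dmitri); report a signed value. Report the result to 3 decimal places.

-0.059

P(θ) = 1 / (1 + exp(−a(θ − b)))
P(Priya) = 0.9222  [exponent 2.4732]
P(Dmitri) = 0.9817  [exponent 3.9846]
Difference = 0.9222 − 0.9817 = -0.0595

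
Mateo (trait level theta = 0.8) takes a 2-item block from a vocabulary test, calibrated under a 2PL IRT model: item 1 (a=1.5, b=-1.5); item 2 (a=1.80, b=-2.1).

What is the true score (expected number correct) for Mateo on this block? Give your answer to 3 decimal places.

P(theta) = 1 / (1 + exp(−a(theta − b)))
P_1 = 1/(1+e^{-3.4500}) = 0.9692
P_2 = 1/(1+e^{-5.2200}) = 0.9946
E[score] = 0.9692 + 0.9946 = 1.9639

1.964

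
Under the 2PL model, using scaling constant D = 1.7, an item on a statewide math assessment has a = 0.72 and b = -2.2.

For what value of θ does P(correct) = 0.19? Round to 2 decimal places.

-3.38

P(θ) = 1 / (1 + exp(−D·a(θ − b)))
logit = ln(0.1900/0.8100) = -1.4500
θ = b + logit/(1.7·a) = -2.2 + (-1.4500)/1.2240 = -3.3846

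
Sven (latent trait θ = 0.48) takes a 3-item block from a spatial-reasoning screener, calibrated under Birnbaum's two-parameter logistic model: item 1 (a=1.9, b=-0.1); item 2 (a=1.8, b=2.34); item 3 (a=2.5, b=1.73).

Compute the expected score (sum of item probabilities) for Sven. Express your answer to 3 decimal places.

P(θ) = 1 / (1 + exp(−a(θ − b)))
P_1 = 1/(1+e^{-1.1020}) = 0.7506
P_2 = 1/(1+e^{3.3480}) = 0.0340
P_3 = 1/(1+e^{3.1250}) = 0.0421
E[score] = 0.7506 + 0.0340 + 0.0421 = 0.8267

0.827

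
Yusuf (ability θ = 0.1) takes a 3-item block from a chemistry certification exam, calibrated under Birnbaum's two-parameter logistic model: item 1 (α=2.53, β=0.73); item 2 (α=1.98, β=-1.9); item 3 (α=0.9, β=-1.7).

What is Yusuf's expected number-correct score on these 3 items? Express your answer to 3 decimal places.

1.985

P(θ) = 1 / (1 + exp(−α(θ − β)))
P_1 = 1/(1+e^{1.5939}) = 0.1688
P_2 = 1/(1+e^{-3.9600}) = 0.9813
P_3 = 1/(1+e^{-1.6200}) = 0.8348
E[score] = 0.1688 + 0.9813 + 0.8348 = 1.9849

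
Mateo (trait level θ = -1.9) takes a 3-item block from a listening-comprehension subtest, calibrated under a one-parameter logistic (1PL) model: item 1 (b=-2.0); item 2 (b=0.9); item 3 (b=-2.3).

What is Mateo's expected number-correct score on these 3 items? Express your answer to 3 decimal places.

1.181

P(θ) = 1 / (1 + exp(−(θ − b)))
P_1 = 1/(1+e^{-0.1000}) = 0.5250
P_2 = 1/(1+e^{2.8000}) = 0.0573
P_3 = 1/(1+e^{-0.4000}) = 0.5987
E[score] = 0.5250 + 0.0573 + 0.5987 = 1.1810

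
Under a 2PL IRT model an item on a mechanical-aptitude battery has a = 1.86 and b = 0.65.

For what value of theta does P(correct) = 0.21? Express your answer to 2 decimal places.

P(theta) = 1 / (1 + exp(−a(theta − b)))
logit = ln(0.2100/0.7900) = -1.3249
theta = b + logit/(a) = 0.65 + (-1.3249)/1.8600 = -0.0623

-0.06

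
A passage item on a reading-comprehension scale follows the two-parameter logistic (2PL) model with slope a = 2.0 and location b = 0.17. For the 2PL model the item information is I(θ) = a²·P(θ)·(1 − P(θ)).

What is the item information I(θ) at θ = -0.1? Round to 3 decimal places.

0.931

P = 1/(1+e^{0.5400}) = 0.3682
P(1−P) = 0.3682 × 0.6318 = 0.2326
I = a² × P(1−P) = 2.0² × 0.2326 = 0.93050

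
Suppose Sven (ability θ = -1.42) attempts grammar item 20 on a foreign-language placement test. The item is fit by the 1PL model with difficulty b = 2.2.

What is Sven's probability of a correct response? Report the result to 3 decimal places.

0.026

P(θ) = 1 / (1 + exp(−(θ − b)))
Exponent: (-1.42 − 2.2) = -3.6200
1/(1 + e^{3.6200}) = 0.0261
P = 0.0261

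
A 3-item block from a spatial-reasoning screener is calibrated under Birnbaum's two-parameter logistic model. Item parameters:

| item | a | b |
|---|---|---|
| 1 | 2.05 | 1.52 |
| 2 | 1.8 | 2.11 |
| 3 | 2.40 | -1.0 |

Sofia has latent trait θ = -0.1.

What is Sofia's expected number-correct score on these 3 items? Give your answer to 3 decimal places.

P(θ) = 1 / (1 + exp(−a(θ − b)))
P_1 = 1/(1+e^{3.3210}) = 0.0349
P_2 = 1/(1+e^{3.9780}) = 0.0184
P_3 = 1/(1+e^{-2.1600}) = 0.8966
E[score] = 0.0349 + 0.0184 + 0.8966 = 0.9498

0.950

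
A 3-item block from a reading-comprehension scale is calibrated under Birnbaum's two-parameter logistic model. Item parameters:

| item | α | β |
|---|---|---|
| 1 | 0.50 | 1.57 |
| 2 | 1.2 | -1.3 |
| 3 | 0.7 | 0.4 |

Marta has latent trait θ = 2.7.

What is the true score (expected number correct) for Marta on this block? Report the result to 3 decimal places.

2.463

P(θ) = 1 / (1 + exp(−α(θ − β)))
P_1 = 1/(1+e^{-0.5650}) = 0.6376
P_2 = 1/(1+e^{-4.8000}) = 0.9918
P_3 = 1/(1+e^{-1.6100}) = 0.8334
E[score] = 0.6376 + 0.9918 + 0.8334 = 2.4629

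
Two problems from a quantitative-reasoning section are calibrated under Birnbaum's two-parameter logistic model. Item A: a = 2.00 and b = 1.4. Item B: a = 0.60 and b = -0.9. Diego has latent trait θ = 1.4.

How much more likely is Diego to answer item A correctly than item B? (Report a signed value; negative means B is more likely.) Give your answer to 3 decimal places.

-0.299

P(θ) = 1 / (1 + exp(−a(θ − b)))
P_A = 0.5000
P_B = 0.7990
P_A − P_B = -0.2990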